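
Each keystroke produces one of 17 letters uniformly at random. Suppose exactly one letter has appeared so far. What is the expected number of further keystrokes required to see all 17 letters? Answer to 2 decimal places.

57.47

With k distinct letters already seen, the next new one takes an expected 17/(17-k) keystrokes.
Sum over k = 1,...,16: E = 17/16 + 17/15 + 17/14 + ... + 17/2 + 17/1 = 57.472.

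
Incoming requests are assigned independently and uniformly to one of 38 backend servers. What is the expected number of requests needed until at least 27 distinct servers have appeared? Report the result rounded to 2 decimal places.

45.90

Going from k to k+1 distinct takes a geometric number of requests with mean 38/(38-k).
Sum over k = 0,...,26: E = 38/38 + 38/37 + 38/36 + ... + 38/13 + 38/12 = 45.905.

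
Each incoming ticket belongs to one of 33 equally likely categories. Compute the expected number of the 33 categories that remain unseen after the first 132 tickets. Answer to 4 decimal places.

0.5682

For each category, P(unseen after 132) = (32/33)^132 = 0.01722.
By linearity of expectation, E[unseen] = 33·(32/33)^132 = 0.56816.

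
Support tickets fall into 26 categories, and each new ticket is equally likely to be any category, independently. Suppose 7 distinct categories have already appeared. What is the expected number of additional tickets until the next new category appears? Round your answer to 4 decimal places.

1.3684

Each ticket yields a new category with probability (26-7)/26 = 19/26, so the wait is geometric with mean 26/19.
E = 26/19 = 1.36842.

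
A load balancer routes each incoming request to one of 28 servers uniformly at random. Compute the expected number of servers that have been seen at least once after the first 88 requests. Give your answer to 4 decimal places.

26.8591

For each server, P(seen in 88 requests) = 1 - (27/28)^88 = 0.95925.
By linearity of expectation, E[distinct seen] = 28·(1 - (27/28)^88) = 26.85906.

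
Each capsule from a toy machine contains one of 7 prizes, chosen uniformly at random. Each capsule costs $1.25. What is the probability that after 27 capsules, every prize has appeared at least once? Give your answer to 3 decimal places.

By inclusion–exclusion over which prizes are missing,
P(all seen) = Σ_{j=0}^{7} (-1)^j C(7,j)((7-j)/7)^27
= 1.0000 - 0.1090 + 0.0024 - 0.0000 + 0.0000 - 0.0000 + 0.0000 - 0.0000
= 0.8933.

0.893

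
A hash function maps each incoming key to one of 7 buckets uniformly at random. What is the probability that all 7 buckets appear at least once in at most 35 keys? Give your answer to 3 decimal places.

By inclusion–exclusion over which buckets are missing,
P(all seen) = Σ_{j=0}^{7} (-1)^j C(7,j)((7-j)/7)^35
= 1.0000 - 0.0318 + 0.0002 - 0.0000 + 0.0000 - 0.0000 + 0.0000 - 0.0000
= 0.9684.

0.968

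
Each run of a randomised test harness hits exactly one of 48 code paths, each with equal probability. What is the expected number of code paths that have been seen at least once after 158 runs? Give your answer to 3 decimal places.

For each code path, P(seen in 158 runs) = 1 - (47/48)^158 = 0.9641.
By linearity of expectation, E[distinct seen] = 48·(1 - (47/48)^158) = 46.2758.

46.276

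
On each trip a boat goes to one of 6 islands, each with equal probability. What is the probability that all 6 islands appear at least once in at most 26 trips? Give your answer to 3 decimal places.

0.948

By inclusion–exclusion over which islands are missing,
P(all seen) = Σ_{j=0}^{6} (-1)^j C(6,j)((6-j)/6)^26
= 1.0000 - 0.0524 + 0.0004 - 0.0000 + 0.0000 - 0.0000 + 0.0000
= 0.9480.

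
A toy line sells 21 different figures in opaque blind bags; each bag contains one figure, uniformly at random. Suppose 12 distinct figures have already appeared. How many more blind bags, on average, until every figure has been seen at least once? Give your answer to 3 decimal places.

With k distinct figures already seen, the next new one takes an expected 21/(21-k) blind bags.
Sum over k = 12,...,20: E = 21/9 + 21/8 + 21/7 + ... + 21/2 + 21/1 = 59.4083.

59.408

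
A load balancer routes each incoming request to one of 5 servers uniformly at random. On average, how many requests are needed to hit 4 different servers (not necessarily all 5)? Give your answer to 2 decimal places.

6.42

With k distinct servers already seen, the next new one arrives after an expected 5/(5-k) requests.
Sum over k = 0,...,3: E = 5/5 + 5/4 + 5/3 + 5/2 = 6.417.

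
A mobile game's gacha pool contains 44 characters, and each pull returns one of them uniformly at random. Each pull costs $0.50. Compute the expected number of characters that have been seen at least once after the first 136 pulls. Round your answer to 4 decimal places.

42.0698

For each character, P(seen in 136 pulls) = 1 - (43/44)^136 = 0.95613.
By linearity of expectation, E[distinct seen] = 44·(1 - (43/44)^136) = 42.06982.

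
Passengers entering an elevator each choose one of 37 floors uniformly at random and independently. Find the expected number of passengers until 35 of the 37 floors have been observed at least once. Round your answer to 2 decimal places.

Going from k to k+1 distinct takes a geometric number of passengers with mean 37/(37-k).
Sum over k = 0,...,34: E = 37/37 + 37/36 + 37/35 + ... + 37/4 + 37/3 = 99.959.

99.96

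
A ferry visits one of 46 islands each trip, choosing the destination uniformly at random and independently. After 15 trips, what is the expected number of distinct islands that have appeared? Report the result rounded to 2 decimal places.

12.92

For each island, P(seen in 15 trips) = 1 - (45/46)^15 = 0.281.
By linearity of expectation, E[distinct seen] = 46·(1 - (45/46)^15) = 12.919.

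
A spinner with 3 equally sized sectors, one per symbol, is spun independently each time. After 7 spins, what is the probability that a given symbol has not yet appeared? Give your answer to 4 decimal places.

0.0585

Each spin misses the fixed symbol with probability (3-1)/3 = 2/3, independently.
P(still missing after 7) = (2/3)^7 = 0.05853.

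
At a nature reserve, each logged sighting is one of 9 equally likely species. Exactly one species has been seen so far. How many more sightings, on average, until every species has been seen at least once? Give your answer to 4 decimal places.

24.4607

With k distinct species already seen, the next new one takes an expected 9/(9-k) sightings.
Sum over k = 1,...,8: E = 9/8 + 9/7 + 9/6 + ... + 9/2 + 9/1 = 24.46071.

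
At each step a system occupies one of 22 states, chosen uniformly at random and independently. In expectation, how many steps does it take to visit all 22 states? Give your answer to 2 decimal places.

81.20

After k distinct states have appeared, the next step gives a new one with probability (22-k)/22, so the expected wait for the (k+1)-th is 22/(22-k).
E[T] = 22/22 + 22/21 + 22/20 + ... + 22/2 + 22/1 = 22·H_{22}.
H_{22} = 3.691, so E[T] = 81.198.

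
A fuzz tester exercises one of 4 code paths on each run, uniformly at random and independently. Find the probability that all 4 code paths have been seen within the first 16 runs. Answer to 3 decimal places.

0.960

By inclusion–exclusion over which code paths are missing,
P(all seen) = Σ_{j=0}^{4} (-1)^j C(4,j)((4-j)/4)^16
= 1.0000 - 0.0401 + 0.0001 - 0.0000 + 0.0000
= 0.9600.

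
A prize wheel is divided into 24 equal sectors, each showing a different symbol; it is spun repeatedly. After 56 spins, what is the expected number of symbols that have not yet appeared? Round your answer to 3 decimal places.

For each symbol, P(unseen after 56) = (23/24)^56 = 0.0922.
By linearity of expectation, E[unseen] = 24·(23/24)^56 = 2.2138.

2.214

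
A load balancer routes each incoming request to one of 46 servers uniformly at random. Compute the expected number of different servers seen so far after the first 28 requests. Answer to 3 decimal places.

21.141

For each server, P(seen in 28 requests) = 1 - (45/46)^28 = 0.4596.
By linearity of expectation, E[distinct seen] = 46·(1 - (45/46)^28) = 21.1407.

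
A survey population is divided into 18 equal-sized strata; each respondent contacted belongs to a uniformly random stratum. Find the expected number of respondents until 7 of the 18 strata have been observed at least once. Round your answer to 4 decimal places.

Going from k to k+1 distinct takes a geometric number of respondents with mean 18/(18-k).
Sum over k = 0,...,6: E = 18/18 + 18/17 + 18/16 + ... + 18/13 + 18/12 = 8.55415.

8.5542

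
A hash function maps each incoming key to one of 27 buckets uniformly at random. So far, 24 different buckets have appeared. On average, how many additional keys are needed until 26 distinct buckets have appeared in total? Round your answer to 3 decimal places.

22.500

From k distinct to k+1 distinct takes on average 27/(27-k) keys.
Sum over k = 24,...,25: E = 27/3 + 27/2 = 22.5000.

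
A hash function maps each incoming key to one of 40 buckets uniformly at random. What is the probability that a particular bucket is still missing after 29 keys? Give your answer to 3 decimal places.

0.480

On each key the fixed bucket fails to appear with probability 39/40.
P(still missing after 29) = (39/40)^29 = 0.4799.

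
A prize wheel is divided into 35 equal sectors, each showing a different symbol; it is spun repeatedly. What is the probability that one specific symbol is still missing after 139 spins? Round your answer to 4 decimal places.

0.0178

Each spin misses the fixed symbol with probability (35-1)/35 = 34/35, independently.
P(still missing after 139) = (34/35)^139 = 0.01779.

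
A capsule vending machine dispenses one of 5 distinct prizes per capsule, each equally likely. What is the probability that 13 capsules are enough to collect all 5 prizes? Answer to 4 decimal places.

0.7381

By inclusion–exclusion over which prizes are missing,
P(all seen) = Σ_{j=0}^{5} (-1)^j C(5,j)((5-j)/5)^13
= 1.00000 - 0.27488 + 0.01306 - 0.00007 + 0.00000 - 0.00000
= 0.73812.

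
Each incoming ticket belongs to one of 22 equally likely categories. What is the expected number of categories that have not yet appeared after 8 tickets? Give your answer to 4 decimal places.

For each category, P(unseen after 8) = (21/22)^8 = 0.68924.
By linearity of expectation, E[unseen] = 22·(21/22)^8 = 15.16337.

15.1634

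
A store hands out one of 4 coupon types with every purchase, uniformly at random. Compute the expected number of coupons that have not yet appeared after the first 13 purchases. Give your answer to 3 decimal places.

0.095

For each coupon, P(unseen after 13) = (3/4)^13 = 0.0238.
By linearity of expectation, E[unseen] = 4·(3/4)^13 = 0.0950.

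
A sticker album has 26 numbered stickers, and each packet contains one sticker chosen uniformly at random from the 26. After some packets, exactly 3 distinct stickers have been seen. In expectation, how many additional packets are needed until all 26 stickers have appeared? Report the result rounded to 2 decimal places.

97.09

From k distinct to k+1 distinct takes on average 26/(26-k) packets.
Sum over k = 3,...,25: E = 26/23 + 26/22 + 26/21 + ... + 26/2 + 26/1 = 97.092.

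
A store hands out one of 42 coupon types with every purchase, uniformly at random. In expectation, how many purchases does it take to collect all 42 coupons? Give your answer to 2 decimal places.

The wait to go from k to k+1 distinct coupons is geometric with mean 42/(42-k).
E[T] = 42/42 + 42/41 + 42/40 + ... + 42/2 + 42/1 = 42·H_{42}.
H_{42} = 4.327, so E[T] = 181.723.

181.72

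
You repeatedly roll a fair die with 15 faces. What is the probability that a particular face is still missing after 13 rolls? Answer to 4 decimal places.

On each roll the fixed face fails to appear with probability 14/15.
P(still missing after 13) = (14/15)^13 = 0.40783.

0.4078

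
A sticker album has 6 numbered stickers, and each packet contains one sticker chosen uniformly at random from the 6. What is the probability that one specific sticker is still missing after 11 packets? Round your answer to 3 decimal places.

0.135

On each packet the fixed sticker fails to appear with probability 5/6.
P(still missing after 11) = (5/6)^11 = 0.1346.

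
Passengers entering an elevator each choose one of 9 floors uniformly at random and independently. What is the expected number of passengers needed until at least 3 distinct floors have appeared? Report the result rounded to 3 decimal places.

With k distinct floors already seen, the next new one arrives after an expected 9/(9-k) passengers.
Sum over k = 0,...,2: E = 9/9 + 9/8 + 9/7 = 3.4107.

3.411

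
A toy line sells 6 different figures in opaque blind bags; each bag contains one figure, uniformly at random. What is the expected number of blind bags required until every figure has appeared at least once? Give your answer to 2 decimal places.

14.70

After k distinct figures have appeared, the next blind bag gives a new one with probability (6-k)/6, so the expected wait for the (k+1)-th is 6/(6-k).
E[T] = 6/6 + 6/5 + 6/4 + 6/3 + 6/2 + 6/1 = 6·H_{6}.
H_{6} = 2.450, so E[T] = 14.700.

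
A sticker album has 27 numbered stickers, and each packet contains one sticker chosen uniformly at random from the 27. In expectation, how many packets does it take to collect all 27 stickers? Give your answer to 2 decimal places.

The wait to go from k to k+1 distinct stickers is geometric with mean 27/(27-k).
E[T] = 27/27 + 27/26 + 27/25 + ... + 27/2 + 27/1 = 27·H_{27}.
H_{27} = 3.891, so E[T] = 105.069.

105.07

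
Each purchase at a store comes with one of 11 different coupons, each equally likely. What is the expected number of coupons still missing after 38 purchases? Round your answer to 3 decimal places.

For each coupon, P(unseen after 38) = (10/11)^38 = 0.0267.
By linearity of expectation, E[unseen] = 11·(10/11)^38 = 0.2941.

0.294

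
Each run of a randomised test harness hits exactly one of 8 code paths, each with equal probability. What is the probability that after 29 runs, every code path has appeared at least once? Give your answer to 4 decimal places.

0.8401

Let A_i be the event that code path i is missing after 29 runs. By inclusion–exclusion on the A_i,
P(all seen) = Σ_{j=0}^{8} (-1)^j C(8,j)((8-j)/8)^29
= 1.00000 - 0.16647 + 0.00667 - 0.00007 + 0.00000 - 0.00000 + 0.00000 - 0.00000 + 0.00000
= 0.84013.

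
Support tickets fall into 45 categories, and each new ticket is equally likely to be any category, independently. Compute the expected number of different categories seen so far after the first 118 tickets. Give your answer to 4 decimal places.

For each category, P(seen in 118 tickets) = 1 - (44/45)^118 = 0.92948.
By linearity of expectation, E[distinct seen] = 45·(1 - (44/45)^118) = 41.82640.

41.8264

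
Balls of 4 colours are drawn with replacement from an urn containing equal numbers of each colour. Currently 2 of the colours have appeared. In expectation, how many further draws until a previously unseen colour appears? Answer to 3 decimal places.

2.000

The number of draws until the next new colour is geometric with success probability 2/4, so its mean is 4/2.
E = 4/2 = 2.0000.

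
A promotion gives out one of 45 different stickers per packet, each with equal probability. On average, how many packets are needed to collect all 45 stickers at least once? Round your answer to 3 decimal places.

197.773

Split into phases: going from k distinct to k+1 distinct takes on average 45/(45-k) packets.
E[T] = 45/45 + 45/44 + 45/43 + ... + 45/2 + 45/1 = 45·H_{45}.
H_{45} = 4.3949, so E[T] = 197.7727.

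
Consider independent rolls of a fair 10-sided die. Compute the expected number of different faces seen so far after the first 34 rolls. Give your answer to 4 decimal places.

9.7219

For each face, P(seen in 34 rolls) = 1 - (9/10)^34 = 0.97219.
By linearity of expectation, E[distinct seen] = 10·(1 - (9/10)^34) = 9.72187.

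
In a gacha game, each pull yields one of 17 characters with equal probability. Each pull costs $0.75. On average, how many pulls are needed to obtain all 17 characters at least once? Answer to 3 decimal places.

After k distinct characters have appeared, the next pull gives a new one with probability (17-k)/17, so the expected wait for the (k+1)-th is 17/(17-k).
E[T] = 17/17 + 17/16 + 17/15 + ... + 17/2 + 17/1 = 17·H_{17}.
H_{17} = 3.4396, so E[T] = 58.4724.

58.472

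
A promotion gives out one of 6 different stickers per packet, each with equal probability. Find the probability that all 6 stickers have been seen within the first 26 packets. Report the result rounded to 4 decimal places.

0.9480

Let A_i be the event that sticker i is missing after 26 packets. By inclusion–exclusion on the A_i,
P(all seen) = Σ_{j=0}^{6} (-1)^j C(6,j)((6-j)/6)^26
= 1.00000 - 0.05241 + 0.00040 - 0.00000 + 0.00000 - 0.00000 + 0.00000
= 0.94798.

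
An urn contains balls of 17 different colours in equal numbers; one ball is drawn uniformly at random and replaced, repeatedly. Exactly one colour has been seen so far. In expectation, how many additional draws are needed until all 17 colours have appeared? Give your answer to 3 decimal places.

57.472

The wait to go from k to k+1 distinct colours is geometric with mean 17/(17-k).
Sum over k = 1,...,16: E = 17/16 + 17/15 + 17/14 + ... + 17/2 + 17/1 = 57.4724.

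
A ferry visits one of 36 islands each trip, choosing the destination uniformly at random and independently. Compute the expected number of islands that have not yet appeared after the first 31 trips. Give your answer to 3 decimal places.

For each island, P(unseen after 31) = (35/36)^31 = 0.4176.
By linearity of expectation, E[unseen] = 36·(35/36)^31 = 15.0326.

15.033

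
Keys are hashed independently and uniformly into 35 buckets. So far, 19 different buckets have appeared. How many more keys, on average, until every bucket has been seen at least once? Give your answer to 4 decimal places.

The wait to go from k to k+1 distinct buckets is geometric with mean 35/(35-k).
Sum over k = 19,...,34: E = 35/16 + 35/15 + 35/14 + ... + 35/2 + 35/1 = 118.32551.

118.3255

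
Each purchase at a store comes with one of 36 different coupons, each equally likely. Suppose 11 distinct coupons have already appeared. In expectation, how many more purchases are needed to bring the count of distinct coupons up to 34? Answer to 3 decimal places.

The wait to go from k to k+1 distinct coupons is geometric with mean 36/(36-k).
Sum over k = 11,...,33: E = 36/25 + 36/24 + 36/23 + ... + 36/4 + 36/3 = 83.3745.

83.374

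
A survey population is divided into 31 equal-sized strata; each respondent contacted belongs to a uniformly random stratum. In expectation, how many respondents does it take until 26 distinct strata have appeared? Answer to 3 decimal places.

54.061

Going from k to k+1 distinct takes a geometric number of respondents with mean 31/(31-k).
Sum over k = 0,...,25: E = 31/31 + 31/30 + 31/29 + ... + 31/7 + 31/6 = 54.0613.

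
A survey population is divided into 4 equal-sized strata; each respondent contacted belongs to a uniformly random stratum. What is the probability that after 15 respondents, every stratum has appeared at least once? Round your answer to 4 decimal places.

0.9467

By inclusion–exclusion over which strata are missing,
P(all seen) = Σ_{j=0}^{4} (-1)^j C(4,j)((4-j)/4)^15
= 1.00000 - 0.05345 + 0.00018 - 0.00000 + 0.00000
= 0.94673.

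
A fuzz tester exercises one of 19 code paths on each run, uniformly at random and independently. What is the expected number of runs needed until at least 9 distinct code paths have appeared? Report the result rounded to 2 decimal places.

11.76

Going from k to k+1 distinct takes a geometric number of runs with mean 19/(19-k).
Sum over k = 0,...,8: E = 19/19 + 19/18 + 19/17 + ... + 19/12 + 19/11 = 11.757.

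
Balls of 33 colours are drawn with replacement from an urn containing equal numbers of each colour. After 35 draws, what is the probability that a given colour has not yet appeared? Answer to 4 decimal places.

0.3406

On each draw the fixed colour fails to appear with probability 32/33.
P(still missing after 35) = (32/33)^35 = 0.34061.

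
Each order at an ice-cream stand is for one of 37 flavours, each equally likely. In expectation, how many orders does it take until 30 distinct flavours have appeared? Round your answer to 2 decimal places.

With k distinct flavours already seen, the next new one arrives after an expected 37/(37-k) orders.
Sum over k = 0,...,29: E = 37/37 + 37/36 + 37/35 + ... + 37/9 + 37/8 = 59.523.

59.52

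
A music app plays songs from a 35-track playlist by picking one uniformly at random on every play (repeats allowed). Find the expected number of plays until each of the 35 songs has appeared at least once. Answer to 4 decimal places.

145.1373

The wait to go from k to k+1 distinct songs is geometric with mean 35/(35-k).
E[T] = 35/35 + 35/34 + 35/33 + ... + 35/2 + 35/1 = 35·H_{35}.
H_{35} = 4.14678, so E[T] = 145.13735.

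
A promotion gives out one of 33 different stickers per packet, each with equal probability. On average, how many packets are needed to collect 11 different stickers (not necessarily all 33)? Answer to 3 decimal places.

13.134

With k distinct stickers already seen, the next new one arrives after an expected 33/(33-k) packets.
Sum over k = 0,...,10: E = 33/33 + 33/32 + 33/31 + ... + 33/24 + 33/23 = 13.1335.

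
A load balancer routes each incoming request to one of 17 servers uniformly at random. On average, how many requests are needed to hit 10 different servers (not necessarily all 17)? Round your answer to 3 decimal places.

14.394

Going from k to k+1 distinct takes a geometric number of requests with mean 17/(17-k).
Sum over k = 0,...,9: E = 17/17 + 17/16 + 17/15 + ... + 17/9 + 17/8 = 14.3938.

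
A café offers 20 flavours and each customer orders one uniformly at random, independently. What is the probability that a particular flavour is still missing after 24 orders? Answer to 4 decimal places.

Each order misses the fixed flavour with probability (20-1)/20 = 19/20, independently.
P(still missing after 24) = (19/20)^24 = 0.29199.

0.2920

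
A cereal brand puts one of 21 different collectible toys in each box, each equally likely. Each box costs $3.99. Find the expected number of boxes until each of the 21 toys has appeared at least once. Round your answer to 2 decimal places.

After k distinct toys have appeared, the next box gives a new one with probability (21-k)/21, so the expected wait for the (k+1)-th is 21/(21-k).
E[T] = 21/21 + 21/20 + 21/19 + ... + 21/2 + 21/1 = 21·H_{21}.
H_{21} = 3.645, so E[T] = 76.553.

76.55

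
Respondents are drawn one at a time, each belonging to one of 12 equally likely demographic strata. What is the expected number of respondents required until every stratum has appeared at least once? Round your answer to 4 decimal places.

The wait to go from k to k+1 distinct strata is geometric with mean 12/(12-k).
E[T] = 12/12 + 12/11 + 12/10 + ... + 12/2 + 12/1 = 12·H_{12}.
H_{12} = 3.10321, so E[T] = 37.23853.

37.2385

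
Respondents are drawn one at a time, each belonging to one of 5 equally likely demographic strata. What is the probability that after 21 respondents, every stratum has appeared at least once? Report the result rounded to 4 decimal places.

Let A_i be the event that stratum i is missing after 21 respondents. By inclusion–exclusion on the A_i,
P(all seen) = Σ_{j=0}^{5} (-1)^j C(5,j)((5-j)/5)^21
= 1.00000 - 0.04612 + 0.00022 - 0.00000 + 0.00000 - 0.00000
= 0.95410.

0.9541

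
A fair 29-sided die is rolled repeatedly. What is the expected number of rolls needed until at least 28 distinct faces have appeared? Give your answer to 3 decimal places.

With k distinct faces already seen, the next new one arrives after an expected 29/(29-k) rolls.
Sum over k = 0,...,27: E = 29/29 + 29/28 + 29/27 + ... + 29/3 + 29/2 = 85.8880.

85.888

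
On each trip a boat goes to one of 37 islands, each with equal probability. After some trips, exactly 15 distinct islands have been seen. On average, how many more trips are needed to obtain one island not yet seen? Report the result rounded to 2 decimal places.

1.68

The number of trips until the next new island is geometric with success probability 22/37, so its mean is 37/22.
E = 37/22 = 1.682.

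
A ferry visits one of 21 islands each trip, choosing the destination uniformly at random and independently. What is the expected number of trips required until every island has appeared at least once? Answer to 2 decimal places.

Split into phases: going from k distinct to k+1 distinct takes on average 21/(21-k) trips.
E[T] = 21/21 + 21/20 + 21/19 + ... + 21/2 + 21/1 = 21·H_{21}.
H_{21} = 3.645, so E[T] = 76.553.

76.55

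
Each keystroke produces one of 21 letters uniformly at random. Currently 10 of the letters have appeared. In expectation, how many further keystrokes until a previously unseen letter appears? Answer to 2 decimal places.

1.91

Each keystroke yields a new letter with probability (21-10)/21 = 11/21, so the wait is geometric with mean 21/11.
E = 21/11 = 1.909.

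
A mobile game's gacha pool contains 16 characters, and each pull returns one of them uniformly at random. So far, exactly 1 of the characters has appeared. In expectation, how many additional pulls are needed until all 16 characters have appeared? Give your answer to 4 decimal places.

53.0917

With k distinct characters already seen, the next new one takes an expected 16/(16-k) pulls.
Sum over k = 1,...,15: E = 16/15 + 16/14 + 16/13 + ... + 16/2 + 16/1 = 53.09166.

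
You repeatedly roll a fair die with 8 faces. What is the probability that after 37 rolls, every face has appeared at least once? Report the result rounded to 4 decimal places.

0.9435

By inclusion–exclusion over which faces are missing,
P(all seen) = Σ_{j=0}^{8} (-1)^j C(8,j)((8-j)/8)^37
= 1.00000 - 0.05720 + 0.00067 - 0.00000 + 0.00000 - 0.00000 + 0.00000 - 0.00000 + 0.00000
= 0.94347.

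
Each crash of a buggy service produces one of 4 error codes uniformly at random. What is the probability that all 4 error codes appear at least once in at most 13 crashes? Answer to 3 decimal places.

By inclusion–exclusion over which error codes are missing,
P(all seen) = Σ_{j=0}^{4} (-1)^j C(4,j)((4-j)/4)^13
= 1.0000 - 0.0950 + 0.0007 - 0.0000 + 0.0000
= 0.9057.

0.906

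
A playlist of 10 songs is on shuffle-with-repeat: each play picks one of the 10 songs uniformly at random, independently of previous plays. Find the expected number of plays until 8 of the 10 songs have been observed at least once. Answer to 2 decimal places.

With k distinct songs already seen, the next new one arrives after an expected 10/(10-k) plays.
Sum over k = 0,...,7: E = 10/10 + 10/9 + 10/8 + ... + 10/4 + 10/3 = 14.290.

14.29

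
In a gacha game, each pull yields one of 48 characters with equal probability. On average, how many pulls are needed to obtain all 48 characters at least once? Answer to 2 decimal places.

214.02

Split into phases: going from k distinct to k+1 distinct takes on average 48/(48-k) pulls.
E[T] = 48/48 + 48/47 + 48/46 + ... + 48/2 + 48/1 = 48·H_{48}.
H_{48} = 4.459, so E[T] = 214.022.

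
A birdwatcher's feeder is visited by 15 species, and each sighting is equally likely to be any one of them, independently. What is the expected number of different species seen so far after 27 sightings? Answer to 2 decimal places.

12.67

For each species, P(seen in 27 sightings) = 1 - (14/15)^27 = 0.845.
By linearity of expectation, E[distinct seen] = 15·(1 - (14/15)^27) = 12.671.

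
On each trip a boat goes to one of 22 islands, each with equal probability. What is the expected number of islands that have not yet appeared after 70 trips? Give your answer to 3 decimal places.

0.848

For each island, P(unseen after 70) = (21/22)^70 = 0.0385.
By linearity of expectation, E[unseen] = 22·(21/22)^70 = 0.8476.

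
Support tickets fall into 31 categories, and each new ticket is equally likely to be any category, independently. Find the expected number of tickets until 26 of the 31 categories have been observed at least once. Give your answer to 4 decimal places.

Going from k to k+1 distinct takes a geometric number of tickets with mean 31/(31-k).
Sum over k = 0,...,25: E = 31/31 + 31/30 + 31/29 + ... + 31/7 + 31/6 = 54.06127.

54.0613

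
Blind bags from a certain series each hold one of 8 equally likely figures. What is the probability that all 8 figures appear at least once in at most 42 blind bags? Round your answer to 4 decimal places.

0.9708

By inclusion–exclusion over which figures are missing,
P(all seen) = Σ_{j=0}^{8} (-1)^j C(8,j)((8-j)/8)^42
= 1.00000 - 0.02934 + 0.00016 - 0.00000 + 0.00000 - 0.00000 + 0.00000 - 0.00000 + 0.00000
= 0.97082.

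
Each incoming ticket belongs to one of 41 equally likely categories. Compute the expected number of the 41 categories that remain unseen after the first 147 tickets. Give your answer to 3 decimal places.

1.087

For each category, P(unseen after 147) = (40/41)^147 = 0.0265.
By linearity of expectation, E[unseen] = 41·(40/41)^147 = 1.0874.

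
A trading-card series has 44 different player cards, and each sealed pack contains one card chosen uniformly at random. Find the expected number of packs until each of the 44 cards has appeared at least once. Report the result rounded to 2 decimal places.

192.40

After k distinct cards have appeared, the next pack gives a new one with probability (44-k)/44, so the expected wait for the (k+1)-th is 44/(44-k).
E[T] = 44/44 + 44/43 + 44/42 + ... + 44/2 + 44/1 = 44·H_{44}.
H_{44} = 4.373, so E[T] = 192.400.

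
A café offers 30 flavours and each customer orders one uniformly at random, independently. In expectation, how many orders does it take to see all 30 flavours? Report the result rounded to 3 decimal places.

119.850

After k distinct flavours have appeared, the next order gives a new one with probability (30-k)/30, so the expected wait for the (k+1)-th is 30/(30-k).
E[T] = 30/30 + 30/29 + 30/28 + ... + 30/2 + 30/1 = 30·H_{30}.
H_{30} = 3.9950, so E[T] = 119.8496.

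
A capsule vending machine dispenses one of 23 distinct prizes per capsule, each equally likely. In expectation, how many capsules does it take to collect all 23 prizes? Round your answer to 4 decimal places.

After k distinct prizes have appeared, the next capsule gives a new one with probability (23-k)/23, so the expected wait for the (k+1)-th is 23/(23-k).
E[T] = 23/23 + 23/22 + 23/21 + ... + 23/2 + 23/1 = 23·H_{23}.
H_{23} = 3.73429, so E[T] = 85.88870.

85.8887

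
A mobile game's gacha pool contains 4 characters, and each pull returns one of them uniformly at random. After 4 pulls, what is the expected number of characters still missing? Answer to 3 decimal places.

For each character, P(unseen after 4) = (3/4)^4 = 0.3164.
By linearity of expectation, E[unseen] = 4·(3/4)^4 = 1.2656.

1.266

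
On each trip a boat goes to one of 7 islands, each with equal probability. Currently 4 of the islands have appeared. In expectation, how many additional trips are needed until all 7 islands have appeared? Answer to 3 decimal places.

With k distinct islands already seen, the next new one takes an expected 7/(7-k) trips.
Sum over k = 4,...,6: E = 7/3 + 7/2 + 7/1 = 12.8333.

12.833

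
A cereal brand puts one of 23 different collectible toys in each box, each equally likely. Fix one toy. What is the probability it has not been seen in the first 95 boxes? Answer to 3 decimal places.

On each box the fixed toy fails to appear with probability 22/23.
P(still missing after 95) = (22/23)^95 = 0.0147.

0.015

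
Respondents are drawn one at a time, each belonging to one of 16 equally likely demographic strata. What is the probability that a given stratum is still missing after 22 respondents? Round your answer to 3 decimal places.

Each respondent misses the fixed stratum with probability (16-1)/16 = 15/16, independently.
P(still missing after 22) = (15/16)^22 = 0.2418.

0.242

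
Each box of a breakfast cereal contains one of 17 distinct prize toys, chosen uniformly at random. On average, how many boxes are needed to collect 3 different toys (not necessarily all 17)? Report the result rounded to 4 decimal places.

3.1958

Going from k to k+1 distinct takes a geometric number of boxes with mean 17/(17-k).
Sum over k = 0,...,2: E = 17/17 + 17/16 + 17/15 = 3.19583.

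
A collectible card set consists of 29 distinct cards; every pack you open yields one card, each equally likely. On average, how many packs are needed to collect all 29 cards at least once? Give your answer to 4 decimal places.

114.8880

The wait to go from k to k+1 distinct cards is geometric with mean 29/(29-k).
E[T] = 29/29 + 29/28 + 29/27 + ... + 29/2 + 29/1 = 29·H_{29}.
H_{29} = 3.96165, so E[T] = 114.88796.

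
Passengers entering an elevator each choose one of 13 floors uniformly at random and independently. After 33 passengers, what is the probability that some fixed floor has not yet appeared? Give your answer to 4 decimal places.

Each passenger misses the fixed floor with probability (13-1)/13 = 12/13, independently.
P(still missing after 33) = (12/13)^33 = 0.07126.

0.0713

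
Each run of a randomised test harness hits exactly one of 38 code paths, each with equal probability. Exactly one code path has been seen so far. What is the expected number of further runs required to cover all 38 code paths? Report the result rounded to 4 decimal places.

159.6603

With k distinct code paths already seen, the next new one takes an expected 38/(38-k) runs.
Sum over k = 1,...,37: E = 38/37 + 38/36 + 38/35 + ... + 38/2 + 38/1 = 159.66028.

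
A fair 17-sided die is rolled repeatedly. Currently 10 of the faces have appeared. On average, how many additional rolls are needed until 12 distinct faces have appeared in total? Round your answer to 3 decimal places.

With k distinct faces already seen, the next new one takes an expected 17/(17-k) rolls.
Sum over k = 10,...,11: E = 17/7 + 17/6 = 5.2619.

5.262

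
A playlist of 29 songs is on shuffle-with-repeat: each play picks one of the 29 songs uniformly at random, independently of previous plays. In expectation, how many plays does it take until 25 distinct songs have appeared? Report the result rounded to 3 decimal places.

54.471

With k distinct songs already seen, the next new one arrives after an expected 29/(29-k) plays.
Sum over k = 0,...,24: E = 29/29 + 29/28 + 29/27 + ... + 29/6 + 29/5 = 54.4713.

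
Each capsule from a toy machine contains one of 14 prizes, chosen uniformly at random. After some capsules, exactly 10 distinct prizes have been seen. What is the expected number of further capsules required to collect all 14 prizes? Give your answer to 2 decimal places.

With k distinct prizes already seen, the next new one takes an expected 14/(14-k) capsules.
Sum over k = 10,...,13: E = 14/4 + 14/3 + 14/2 + 14/1 = 29.167.

29.17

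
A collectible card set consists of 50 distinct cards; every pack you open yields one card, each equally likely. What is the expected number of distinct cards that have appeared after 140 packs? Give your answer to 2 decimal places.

47.04

For each card, P(seen in 140 packs) = 1 - (49/50)^140 = 0.941.
By linearity of expectation, E[distinct seen] = 50·(1 - (49/50)^140) = 47.045.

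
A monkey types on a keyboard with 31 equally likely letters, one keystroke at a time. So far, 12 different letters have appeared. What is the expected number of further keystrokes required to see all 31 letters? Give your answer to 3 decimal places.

109.980

With k distinct letters already seen, the next new one takes an expected 31/(31-k) keystrokes.
Sum over k = 12,...,30: E = 31/19 + 31/18 + 31/17 + ... + 31/2 + 31/1 = 109.9799.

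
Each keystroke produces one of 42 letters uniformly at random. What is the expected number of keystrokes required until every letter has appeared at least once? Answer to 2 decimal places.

After k distinct letters have appeared, the next keystroke gives a new one with probability (42-k)/42, so the expected wait for the (k+1)-th is 42/(42-k).
E[T] = 42/42 + 42/41 + 42/40 + ... + 42/2 + 42/1 = 42·H_{42}.
H_{42} = 4.327, so E[T] = 181.723.

181.72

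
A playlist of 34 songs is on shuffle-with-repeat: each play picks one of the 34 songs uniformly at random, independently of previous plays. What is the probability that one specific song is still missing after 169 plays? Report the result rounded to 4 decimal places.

0.0064

On each play the fixed song fails to appear with probability 33/34.
P(still missing after 169) = (33/34)^169 = 0.00644.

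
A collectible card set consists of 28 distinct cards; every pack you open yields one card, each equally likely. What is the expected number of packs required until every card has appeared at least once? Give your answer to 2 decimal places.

109.96

After k distinct cards have appeared, the next pack gives a new one with probability (28-k)/28, so the expected wait for the (k+1)-th is 28/(28-k).
E[T] = 28/28 + 28/27 + 28/26 + ... + 28/2 + 28/1 = 28·H_{28}.
H_{28} = 3.927, so E[T] = 109.961.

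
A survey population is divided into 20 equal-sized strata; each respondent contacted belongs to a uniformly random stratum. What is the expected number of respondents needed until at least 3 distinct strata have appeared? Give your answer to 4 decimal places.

3.1637

Going from k to k+1 distinct takes a geometric number of respondents with mean 20/(20-k).
Sum over k = 0,...,2: E = 20/20 + 20/19 + 20/18 = 3.16374.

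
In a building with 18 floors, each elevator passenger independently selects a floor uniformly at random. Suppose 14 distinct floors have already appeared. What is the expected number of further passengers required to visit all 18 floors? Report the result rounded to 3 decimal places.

The wait to go from k to k+1 distinct floors is geometric with mean 18/(18-k).
Sum over k = 14,...,17: E = 18/4 + 18/3 + 18/2 + 18/1 = 37.5000.

37.500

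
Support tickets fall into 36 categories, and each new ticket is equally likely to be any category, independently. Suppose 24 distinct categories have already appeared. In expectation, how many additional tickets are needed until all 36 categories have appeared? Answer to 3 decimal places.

From k distinct to k+1 distinct takes on average 36/(36-k) tickets.
Sum over k = 24,...,35: E = 36/12 + 36/11 + 36/10 + ... + 36/2 + 36/1 = 111.7156.

111.716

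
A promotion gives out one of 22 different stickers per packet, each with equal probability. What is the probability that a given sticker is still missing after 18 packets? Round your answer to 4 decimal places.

0.4329

Each packet misses the fixed sticker with probability (22-1)/22 = 21/22, independently.
P(still missing after 18) = (21/22)^18 = 0.43285.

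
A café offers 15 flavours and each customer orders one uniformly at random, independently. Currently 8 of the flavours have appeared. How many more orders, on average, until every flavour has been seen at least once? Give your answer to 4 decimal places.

From k distinct to k+1 distinct takes on average 15/(15-k) orders.
Sum over k = 8,...,14: E = 15/7 + 15/6 + 15/5 + ... + 15/2 + 15/1 = 38.89286.

38.8929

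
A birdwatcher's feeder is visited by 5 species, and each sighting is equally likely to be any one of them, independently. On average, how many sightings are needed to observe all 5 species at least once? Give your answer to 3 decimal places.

11.417

After k distinct species have appeared, the next sighting gives a new one with probability (5-k)/5, so the expected wait for the (k+1)-th is 5/(5-k).
E[T] = 5/5 + 5/4 + 5/3 + 5/2 + 5/1 = 5·H_{5}.
H_{5} = 2.2833, so E[T] = 11.4167.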